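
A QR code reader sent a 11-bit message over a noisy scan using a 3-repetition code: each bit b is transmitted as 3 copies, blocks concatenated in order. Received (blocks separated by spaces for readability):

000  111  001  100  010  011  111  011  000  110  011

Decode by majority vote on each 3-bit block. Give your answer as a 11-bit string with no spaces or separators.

01000111011

Block 1 (000): 0 ones → 0
Block 2 (111): 3 ones → 1
Block 3 (001): 1 one → 0
Block 4 (100): 1 one → 0
Block 5 (010): 1 one → 0
Block 6 (011): 2 ones → 1
Block 7 (111): 3 ones → 1
Block 8 (011): 2 ones → 1
Block 9 (000): 0 ones → 0
Block 10 (110): 2 ones → 1
Block 11 (011): 2 ones → 1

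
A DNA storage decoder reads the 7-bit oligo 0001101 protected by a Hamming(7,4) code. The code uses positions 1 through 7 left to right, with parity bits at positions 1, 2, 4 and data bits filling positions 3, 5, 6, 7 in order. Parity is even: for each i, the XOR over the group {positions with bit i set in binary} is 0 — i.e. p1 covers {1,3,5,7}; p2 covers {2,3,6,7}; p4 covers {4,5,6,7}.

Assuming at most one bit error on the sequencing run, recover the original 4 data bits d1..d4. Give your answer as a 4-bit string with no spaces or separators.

0111

s1 (pos 1,3,5,7): 0⊕0⊕1⊕1 = 0
s2 (pos 2,3,6,7): 0⊕0⊕0⊕1 = 1
s4 (pos 4,5,6,7): 1⊕1⊕0⊕1 = 1
Syndrome s4…s1 = 110 → error at position 6.
Flip position 6: 0001101 → 0001111
Read data bits from positions 3,5,6,7: 0111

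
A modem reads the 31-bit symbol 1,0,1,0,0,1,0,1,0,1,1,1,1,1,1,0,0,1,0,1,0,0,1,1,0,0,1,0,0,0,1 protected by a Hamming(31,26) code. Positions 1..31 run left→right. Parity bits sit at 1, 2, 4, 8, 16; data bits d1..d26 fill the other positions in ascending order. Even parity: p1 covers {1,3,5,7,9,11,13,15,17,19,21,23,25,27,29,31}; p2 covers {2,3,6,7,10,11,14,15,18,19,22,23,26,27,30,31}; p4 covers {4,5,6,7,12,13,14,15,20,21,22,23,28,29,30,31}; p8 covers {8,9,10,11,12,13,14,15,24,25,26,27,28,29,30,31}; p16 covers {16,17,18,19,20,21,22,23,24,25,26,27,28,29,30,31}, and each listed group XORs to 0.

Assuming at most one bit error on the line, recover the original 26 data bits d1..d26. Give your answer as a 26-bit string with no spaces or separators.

10100111111010100110010001

s1 (pos 1,3,5,7,9,11,13,15,17,19,21,23,25,27,29,31): 1⊕1⊕0⊕0⊕0⊕1⊕1⊕1⊕0⊕0⊕0⊕1⊕0⊕1⊕0⊕1 = 0
s2 (pos 2,3,6,7,10,11,14,15,18,19,22,23,26,27,30,31): 0⊕1⊕1⊕0⊕1⊕1⊕1⊕1⊕1⊕0⊕0⊕1⊕0⊕1⊕0⊕1 = 0
s4 (pos 4,5,6,7,12,13,14,15,20,21,22,23,28,29,30,31): 0⊕0⊕1⊕0⊕1⊕1⊕1⊕1⊕1⊕0⊕0⊕1⊕0⊕0⊕0⊕1 = 0
s8 (pos 8,9,10,11,12,13,14,15,24,25,26,27,28,29,30,31): 1⊕0⊕1⊕1⊕1⊕1⊕1⊕1⊕1⊕0⊕0⊕1⊕0⊕0⊕0⊕1 = 0
s16 (pos 16,17,18,19,20,21,22,23,24,25,26,27,28,29,30,31): 0⊕0⊕1⊕0⊕1⊕0⊕0⊕1⊕1⊕0⊕0⊕1⊕0⊕0⊕0⊕1 = 0
Syndrome s16…s1 = 00000 → no error.
Read data bits from positions 3,5,6,7,9,10,11,12,13,14,15,17,18,19,20,21,22,23,24,25,26,27,28,29,30,31: 10100111111010100110010001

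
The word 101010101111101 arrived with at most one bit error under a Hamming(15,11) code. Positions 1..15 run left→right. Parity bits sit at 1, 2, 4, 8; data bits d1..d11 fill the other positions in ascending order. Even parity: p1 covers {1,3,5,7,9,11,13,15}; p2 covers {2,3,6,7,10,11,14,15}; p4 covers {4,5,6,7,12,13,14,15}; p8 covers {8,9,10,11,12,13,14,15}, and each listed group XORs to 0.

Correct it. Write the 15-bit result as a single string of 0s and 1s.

s1 (pos 1,3,5,7,9,11,13,15): 1⊕1⊕1⊕1⊕1⊕1⊕1⊕1 = 0
s2 (pos 2,3,6,7,10,11,14,15): 0⊕1⊕0⊕1⊕1⊕1⊕0⊕1 = 1
s4 (pos 4,5,6,7,12,13,14,15): 0⊕1⊕0⊕1⊕1⊕1⊕0⊕1 = 1
s8 (pos 8,9,10,11,12,13,14,15): 0⊕1⊕1⊕1⊕1⊕1⊕0⊕1 = 0
Syndrome s8…s1 = 0110 → error at position 6.
Flip position 6: 101010101111101 → 101011101111101

101011101111101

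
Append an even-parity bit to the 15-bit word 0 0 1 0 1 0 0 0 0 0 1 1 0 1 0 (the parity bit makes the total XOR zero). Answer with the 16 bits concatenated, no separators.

0010100000110101

XOR of the 15 data bits: 0⊕0⊕1⊕0⊕1⊕0⊕0⊕0⊕0⊕0⊕1⊕1⊕0⊕1⊕0 = 1
Parity bit = 1 (so all 16 bits XOR to 0).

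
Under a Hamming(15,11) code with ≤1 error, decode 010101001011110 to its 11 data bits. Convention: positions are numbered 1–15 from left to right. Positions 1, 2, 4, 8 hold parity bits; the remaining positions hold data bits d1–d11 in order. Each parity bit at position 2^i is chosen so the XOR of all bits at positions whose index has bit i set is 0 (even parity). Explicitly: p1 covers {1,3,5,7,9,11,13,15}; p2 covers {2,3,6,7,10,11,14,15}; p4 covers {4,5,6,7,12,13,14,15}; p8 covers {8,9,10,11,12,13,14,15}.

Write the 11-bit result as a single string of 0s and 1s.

s1 (pos 1,3,5,7,9,11,13,15): 0⊕0⊕0⊕0⊕1⊕1⊕1⊕0 = 1
s2 (pos 2,3,6,7,10,11,14,15): 1⊕0⊕1⊕0⊕0⊕1⊕1⊕0 = 0
s4 (pos 4,5,6,7,12,13,14,15): 1⊕0⊕1⊕0⊕1⊕1⊕1⊕0 = 1
s8 (pos 8,9,10,11,12,13,14,15): 0⊕1⊕0⊕1⊕1⊕1⊕1⊕0 = 1
Syndrome s8…s1 = 1101 → error at position 13.
Flip position 13: 010101001011110 → 010101001011010
Read data bits from positions 3,5,6,7,9,10,11,12,13,14,15: 00101011010

00101011010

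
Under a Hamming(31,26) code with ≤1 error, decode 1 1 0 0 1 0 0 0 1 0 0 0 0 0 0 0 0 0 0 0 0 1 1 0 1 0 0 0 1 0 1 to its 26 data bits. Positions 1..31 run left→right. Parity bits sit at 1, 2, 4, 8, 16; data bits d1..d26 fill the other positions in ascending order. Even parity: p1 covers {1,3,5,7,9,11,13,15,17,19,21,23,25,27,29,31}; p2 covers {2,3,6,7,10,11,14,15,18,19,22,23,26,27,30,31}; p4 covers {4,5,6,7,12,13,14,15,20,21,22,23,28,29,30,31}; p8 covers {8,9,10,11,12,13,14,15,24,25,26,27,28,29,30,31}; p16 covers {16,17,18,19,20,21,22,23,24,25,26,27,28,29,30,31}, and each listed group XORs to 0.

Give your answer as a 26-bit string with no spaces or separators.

s1 (pos 1,3,5,7,9,11,13,15,17,19,21,23,25,27,29,31): 1⊕0⊕1⊕0⊕1⊕0⊕0⊕0⊕0⊕0⊕0⊕1⊕1⊕0⊕1⊕1 = 1
s2 (pos 2,3,6,7,10,11,14,15,18,19,22,23,26,27,30,31): 1⊕0⊕0⊕0⊕0⊕0⊕0⊕0⊕0⊕0⊕1⊕1⊕0⊕0⊕0⊕1 = 0
s4 (pos 4,5,6,7,12,13,14,15,20,21,22,23,28,29,30,31): 0⊕1⊕0⊕0⊕0⊕0⊕0⊕0⊕0⊕0⊕1⊕1⊕0⊕1⊕0⊕1 = 1
s8 (pos 8,9,10,11,12,13,14,15,24,25,26,27,28,29,30,31): 0⊕1⊕0⊕0⊕0⊕0⊕0⊕0⊕0⊕1⊕0⊕0⊕0⊕1⊕0⊕1 = 0
s16 (pos 16,17,18,19,20,21,22,23,24,25,26,27,28,29,30,31): 0⊕0⊕0⊕0⊕0⊕0⊕1⊕1⊕0⊕1⊕0⊕0⊕0⊕1⊕0⊕1 = 1
Syndrome s16…s1 = 10101 → error at position 21.
Flip position 21: 1100100010000000000001101000101 → 1100100010000000000011101000101
Read data bits from positions 3,5,6,7,9,10,11,12,13,14,15,17,18,19,20,21,22,23,24,25,26,27,28,29,30,31: 01001000000000011101000101

01001000000000011101000101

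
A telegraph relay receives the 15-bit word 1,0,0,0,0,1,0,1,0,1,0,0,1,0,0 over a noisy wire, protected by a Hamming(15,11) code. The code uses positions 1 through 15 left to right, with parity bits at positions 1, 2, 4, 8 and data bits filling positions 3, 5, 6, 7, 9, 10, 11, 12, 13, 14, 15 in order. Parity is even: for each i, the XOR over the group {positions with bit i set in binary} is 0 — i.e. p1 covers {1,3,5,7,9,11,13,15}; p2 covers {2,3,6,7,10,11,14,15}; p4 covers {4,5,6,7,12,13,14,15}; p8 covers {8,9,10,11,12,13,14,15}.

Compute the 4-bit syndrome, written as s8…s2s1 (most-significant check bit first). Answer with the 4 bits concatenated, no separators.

s1 (pos 1,3,5,7,9,11,13,15): 1⊕0⊕0⊕0⊕0⊕0⊕1⊕0 = 0
s2 (pos 2,3,6,7,10,11,14,15): 0⊕0⊕1⊕0⊕1⊕0⊕0⊕0 = 0
s4 (pos 4,5,6,7,12,13,14,15): 0⊕0⊕1⊕0⊕0⊕1⊕0⊕0 = 0
s8 (pos 8,9,10,11,12,13,14,15): 1⊕0⊕1⊕0⊕0⊕1⊕0⊕0 = 1
Syndrome s8…s1 = 1000 → error at position 8.

1000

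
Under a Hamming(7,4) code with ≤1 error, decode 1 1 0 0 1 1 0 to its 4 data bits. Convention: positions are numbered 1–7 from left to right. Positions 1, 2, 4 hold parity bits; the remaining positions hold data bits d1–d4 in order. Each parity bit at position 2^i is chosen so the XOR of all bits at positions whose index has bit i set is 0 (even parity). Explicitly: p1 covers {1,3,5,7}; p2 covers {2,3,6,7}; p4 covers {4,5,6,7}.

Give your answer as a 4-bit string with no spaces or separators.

s1 (pos 1,3,5,7): 1⊕0⊕1⊕0 = 0
s2 (pos 2,3,6,7): 1⊕0⊕1⊕0 = 0
s4 (pos 4,5,6,7): 0⊕1⊕1⊕0 = 0
Syndrome s4…s1 = 000 → no error.
Read data bits from positions 3,5,6,7: 0110

0110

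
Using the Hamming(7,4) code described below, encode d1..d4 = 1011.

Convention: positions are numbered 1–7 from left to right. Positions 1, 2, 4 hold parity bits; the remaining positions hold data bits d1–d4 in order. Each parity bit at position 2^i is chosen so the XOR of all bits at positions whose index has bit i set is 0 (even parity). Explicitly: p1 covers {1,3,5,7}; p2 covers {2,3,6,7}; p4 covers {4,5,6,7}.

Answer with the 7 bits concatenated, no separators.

Place data at non-parity positions: p1 p2 1 p4 0 1 1
p1 (pos 1,3,5,7): XOR of data positions = 1⊕0⊕1 = 0
p2 (pos 2,3,6,7): XOR of data positions = 1⊕1⊕1 = 1
p4 (pos 4,5,6,7): XOR of data positions = 0⊕1⊕1 = 0
Codeword: 0110011

0110011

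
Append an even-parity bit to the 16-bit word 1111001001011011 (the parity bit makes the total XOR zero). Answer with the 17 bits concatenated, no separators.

XOR of the 16 data bits: 1⊕1⊕1⊕1⊕0⊕0⊕1⊕0⊕0⊕1⊕0⊕1⊕1⊕0⊕1⊕1 = 0
Parity bit = 0 (so all 17 bits XOR to 0).

11110010010110110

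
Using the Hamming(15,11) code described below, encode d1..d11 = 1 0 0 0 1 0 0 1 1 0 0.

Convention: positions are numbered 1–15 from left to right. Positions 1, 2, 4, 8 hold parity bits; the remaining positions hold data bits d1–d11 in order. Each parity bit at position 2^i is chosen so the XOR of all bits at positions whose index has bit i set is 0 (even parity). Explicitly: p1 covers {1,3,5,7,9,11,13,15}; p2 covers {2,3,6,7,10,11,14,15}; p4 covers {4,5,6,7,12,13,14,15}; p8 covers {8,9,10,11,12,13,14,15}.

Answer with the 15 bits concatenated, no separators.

111000011001100

Place data at non-parity positions: p1 p2 1 p4 0 0 0 p8 1 0 0 1 1 0 0
p1 (pos 1,3,5,7,9,11,13,15): XOR of data positions = 1⊕0⊕0⊕1⊕0⊕1⊕0 = 1
p2 (pos 2,3,6,7,10,11,14,15): XOR of data positions = 1⊕0⊕0⊕0⊕0⊕0⊕0 = 1
p4 (pos 4,5,6,7,12,13,14,15): XOR of data positions = 0⊕0⊕0⊕1⊕1⊕0⊕0 = 0
p8 (pos 8,9,10,11,12,13,14,15): XOR of data positions = 1⊕0⊕0⊕1⊕1⊕0⊕0 = 1
Codeword: 111000011001100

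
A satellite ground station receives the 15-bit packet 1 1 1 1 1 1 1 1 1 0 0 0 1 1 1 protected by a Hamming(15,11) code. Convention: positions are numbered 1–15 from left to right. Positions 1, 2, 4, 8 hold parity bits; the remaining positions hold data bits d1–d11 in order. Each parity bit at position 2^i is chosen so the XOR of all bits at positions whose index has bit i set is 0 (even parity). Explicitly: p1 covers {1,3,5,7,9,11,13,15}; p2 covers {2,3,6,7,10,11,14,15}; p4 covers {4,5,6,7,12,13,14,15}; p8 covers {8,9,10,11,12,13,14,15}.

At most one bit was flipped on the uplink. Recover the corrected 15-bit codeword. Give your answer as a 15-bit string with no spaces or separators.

111111111000011

s1 (pos 1,3,5,7,9,11,13,15): 1⊕1⊕1⊕1⊕1⊕0⊕1⊕1 = 1
s2 (pos 2,3,6,7,10,11,14,15): 1⊕1⊕1⊕1⊕0⊕0⊕1⊕1 = 0
s4 (pos 4,5,6,7,12,13,14,15): 1⊕1⊕1⊕1⊕0⊕1⊕1⊕1 = 1
s8 (pos 8,9,10,11,12,13,14,15): 1⊕1⊕0⊕0⊕0⊕1⊕1⊕1 = 1
Syndrome s8…s1 = 1101 → error at position 13.
Flip position 13: 111111111000111 → 111111111000011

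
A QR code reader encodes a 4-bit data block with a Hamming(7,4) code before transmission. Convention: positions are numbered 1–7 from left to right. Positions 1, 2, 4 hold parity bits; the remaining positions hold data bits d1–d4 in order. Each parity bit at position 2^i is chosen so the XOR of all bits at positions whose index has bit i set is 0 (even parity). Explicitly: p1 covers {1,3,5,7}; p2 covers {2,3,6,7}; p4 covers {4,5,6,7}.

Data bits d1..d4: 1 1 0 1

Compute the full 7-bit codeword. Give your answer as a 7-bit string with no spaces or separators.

Place data at non-parity positions: p1 p2 1 p4 1 0 1
p1 (pos 1,3,5,7): XOR of data positions = 1⊕1⊕1 = 1
p2 (pos 2,3,6,7): XOR of data positions = 1⊕0⊕1 = 0
p4 (pos 4,5,6,7): XOR of data positions = 1⊕0⊕1 = 0
Codeword: 1010101

1010101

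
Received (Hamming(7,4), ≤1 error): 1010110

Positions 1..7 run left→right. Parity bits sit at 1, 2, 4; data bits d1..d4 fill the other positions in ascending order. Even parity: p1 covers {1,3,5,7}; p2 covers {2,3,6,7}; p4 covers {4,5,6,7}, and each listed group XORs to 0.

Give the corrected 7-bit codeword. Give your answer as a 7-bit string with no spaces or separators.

s1 (pos 1,3,5,7): 1⊕1⊕1⊕0 = 1
s2 (pos 2,3,6,7): 0⊕1⊕1⊕0 = 0
s4 (pos 4,5,6,7): 0⊕1⊕1⊕0 = 0
Syndrome s4…s1 = 001 → error at position 1.
Flip position 1: 1010110 → 0010110

0010110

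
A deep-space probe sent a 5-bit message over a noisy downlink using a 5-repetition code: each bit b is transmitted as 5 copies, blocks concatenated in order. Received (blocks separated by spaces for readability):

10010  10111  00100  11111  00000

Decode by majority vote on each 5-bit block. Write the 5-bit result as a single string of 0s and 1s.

Block 1 (10010): 2 ones → 0
Block 2 (10111): 4 ones → 1
Block 3 (00100): 1 one → 0
Block 4 (11111): 5 ones → 1
Block 5 (00000): 0 ones → 0

01010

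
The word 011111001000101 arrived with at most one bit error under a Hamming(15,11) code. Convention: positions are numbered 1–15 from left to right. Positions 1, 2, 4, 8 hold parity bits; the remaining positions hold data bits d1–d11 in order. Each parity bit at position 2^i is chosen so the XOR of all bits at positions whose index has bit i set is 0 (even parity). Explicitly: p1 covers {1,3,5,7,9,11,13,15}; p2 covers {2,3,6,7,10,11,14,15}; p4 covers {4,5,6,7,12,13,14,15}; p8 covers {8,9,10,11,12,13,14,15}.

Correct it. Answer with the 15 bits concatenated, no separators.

011111001000001

s1 (pos 1,3,5,7,9,11,13,15): 0⊕1⊕1⊕0⊕1⊕0⊕1⊕1 = 1
s2 (pos 2,3,6,7,10,11,14,15): 1⊕1⊕1⊕0⊕0⊕0⊕0⊕1 = 0
s4 (pos 4,5,6,7,12,13,14,15): 1⊕1⊕1⊕0⊕0⊕1⊕0⊕1 = 1
s8 (pos 8,9,10,11,12,13,14,15): 0⊕1⊕0⊕0⊕0⊕1⊕0⊕1 = 1
Syndrome s8…s1 = 1101 → error at position 13.
Flip position 13: 011111001000101 → 011111001000001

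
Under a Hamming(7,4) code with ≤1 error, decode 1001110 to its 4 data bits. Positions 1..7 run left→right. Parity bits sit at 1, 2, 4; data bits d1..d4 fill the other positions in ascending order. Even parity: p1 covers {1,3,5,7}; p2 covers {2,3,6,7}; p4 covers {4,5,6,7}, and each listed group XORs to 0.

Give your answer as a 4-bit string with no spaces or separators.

s1 (pos 1,3,5,7): 1⊕0⊕1⊕0 = 0
s2 (pos 2,3,6,7): 0⊕0⊕1⊕0 = 1
s4 (pos 4,5,6,7): 1⊕1⊕1⊕0 = 1
Syndrome s4…s1 = 110 → error at position 6.
Flip position 6: 1001110 → 1001100
Read data bits from positions 3,5,6,7: 0100

0100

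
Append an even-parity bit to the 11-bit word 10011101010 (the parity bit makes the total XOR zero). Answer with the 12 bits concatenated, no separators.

XOR of the 11 data bits: 1⊕0⊕0⊕1⊕1⊕1⊕0⊕1⊕0⊕1⊕0 = 0
Parity bit = 0 (so all 12 bits XOR to 0).

100111010100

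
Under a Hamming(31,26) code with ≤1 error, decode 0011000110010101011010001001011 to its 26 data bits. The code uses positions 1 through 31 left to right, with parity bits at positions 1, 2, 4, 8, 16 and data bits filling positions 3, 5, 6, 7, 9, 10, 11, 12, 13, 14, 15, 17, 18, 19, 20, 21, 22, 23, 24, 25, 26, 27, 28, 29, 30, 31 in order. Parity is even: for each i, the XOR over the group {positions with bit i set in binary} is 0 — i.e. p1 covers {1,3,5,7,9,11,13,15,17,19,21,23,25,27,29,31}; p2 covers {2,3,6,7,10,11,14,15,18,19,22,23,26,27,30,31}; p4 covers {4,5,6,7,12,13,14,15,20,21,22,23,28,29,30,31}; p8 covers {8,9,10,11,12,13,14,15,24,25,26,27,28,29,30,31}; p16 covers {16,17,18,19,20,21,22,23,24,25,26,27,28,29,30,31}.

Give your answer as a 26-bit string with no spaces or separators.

10001001010011010001001011

s1 (pos 1,3,5,7,9,11,13,15,17,19,21,23,25,27,29,31): 0⊕1⊕0⊕0⊕1⊕0⊕0⊕0⊕0⊕1⊕1⊕0⊕1⊕0⊕0⊕1 = 0
s2 (pos 2,3,6,7,10,11,14,15,18,19,22,23,26,27,30,31): 0⊕1⊕0⊕0⊕0⊕0⊕1⊕0⊕1⊕1⊕0⊕0⊕0⊕0⊕1⊕1 = 0
s4 (pos 4,5,6,7,12,13,14,15,20,21,22,23,28,29,30,31): 1⊕0⊕0⊕0⊕1⊕0⊕1⊕0⊕0⊕1⊕0⊕0⊕1⊕0⊕1⊕1 = 1
s8 (pos 8,9,10,11,12,13,14,15,24,25,26,27,28,29,30,31): 1⊕1⊕0⊕0⊕1⊕0⊕1⊕0⊕0⊕1⊕0⊕0⊕1⊕0⊕1⊕1 = 0
s16 (pos 16,17,18,19,20,21,22,23,24,25,26,27,28,29,30,31): 1⊕0⊕1⊕1⊕0⊕1⊕0⊕0⊕0⊕1⊕0⊕0⊕1⊕0⊕1⊕1 = 0
Syndrome s16…s1 = 00100 → error at position 4.
Flip position 4: 0011000110010101011010001001011 → 0010000110010101011010001001011
Read data bits from positions 3,5,6,7,9,10,11,12,13,14,15,17,18,19,20,21,22,23,24,25,26,27,28,29,30,31: 10001001010011010001001011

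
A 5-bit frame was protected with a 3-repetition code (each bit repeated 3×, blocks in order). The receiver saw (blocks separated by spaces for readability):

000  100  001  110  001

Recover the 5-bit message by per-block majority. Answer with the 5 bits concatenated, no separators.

Block 1 (000): 0 ones → 0
Block 2 (100): 1 one → 0
Block 3 (001): 1 one → 0
Block 4 (110): 2 ones → 1
Block 5 (001): 1 one → 0

00010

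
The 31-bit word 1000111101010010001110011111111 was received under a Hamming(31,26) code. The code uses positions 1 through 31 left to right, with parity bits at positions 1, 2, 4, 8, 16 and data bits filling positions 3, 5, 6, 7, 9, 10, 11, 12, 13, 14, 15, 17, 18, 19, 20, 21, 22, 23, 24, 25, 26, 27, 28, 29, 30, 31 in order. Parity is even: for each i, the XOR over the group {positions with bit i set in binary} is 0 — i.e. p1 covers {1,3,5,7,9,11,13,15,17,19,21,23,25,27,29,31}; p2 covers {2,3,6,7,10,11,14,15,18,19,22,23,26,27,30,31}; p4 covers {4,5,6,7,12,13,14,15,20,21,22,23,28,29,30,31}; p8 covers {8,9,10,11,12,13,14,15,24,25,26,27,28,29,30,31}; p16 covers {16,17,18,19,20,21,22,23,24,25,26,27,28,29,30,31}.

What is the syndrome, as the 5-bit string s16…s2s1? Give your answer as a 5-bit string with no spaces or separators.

s1 (pos 1,3,5,7,9,11,13,15,17,19,21,23,25,27,29,31): 1⊕0⊕1⊕1⊕0⊕0⊕0⊕1⊕0⊕1⊕1⊕0⊕1⊕1⊕1⊕1 = 0
s2 (pos 2,3,6,7,10,11,14,15,18,19,22,23,26,27,30,31): 0⊕0⊕1⊕1⊕1⊕0⊕0⊕1⊕0⊕1⊕0⊕0⊕1⊕1⊕1⊕1 = 1
s4 (pos 4,5,6,7,12,13,14,15,20,21,22,23,28,29,30,31): 0⊕1⊕1⊕1⊕1⊕0⊕0⊕1⊕1⊕1⊕0⊕0⊕1⊕1⊕1⊕1 = 1
s8 (pos 8,9,10,11,12,13,14,15,24,25,26,27,28,29,30,31): 1⊕0⊕1⊕0⊕1⊕0⊕0⊕1⊕1⊕1⊕1⊕1⊕1⊕1⊕1⊕1 = 0
s16 (pos 16,17,18,19,20,21,22,23,24,25,26,27,28,29,30,31): 0⊕0⊕0⊕1⊕1⊕1⊕0⊕0⊕1⊕1⊕1⊕1⊕1⊕1⊕1⊕1 = 1
Syndrome s16…s1 = 10110 → error at position 22.

10110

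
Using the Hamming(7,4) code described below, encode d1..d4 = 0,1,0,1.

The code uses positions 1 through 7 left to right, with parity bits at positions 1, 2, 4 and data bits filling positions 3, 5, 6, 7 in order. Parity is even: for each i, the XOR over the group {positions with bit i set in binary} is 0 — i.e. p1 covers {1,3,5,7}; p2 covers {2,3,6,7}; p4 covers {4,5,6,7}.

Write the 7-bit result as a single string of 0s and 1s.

0100101

Place data at non-parity positions: p1 p2 0 p4 1 0 1
p1 (pos 1,3,5,7): XOR of data positions = 0⊕1⊕1 = 0
p2 (pos 2,3,6,7): XOR of data positions = 0⊕0⊕1 = 1
p4 (pos 4,5,6,7): XOR of data positions = 1⊕0⊕1 = 0
Codeword: 0100101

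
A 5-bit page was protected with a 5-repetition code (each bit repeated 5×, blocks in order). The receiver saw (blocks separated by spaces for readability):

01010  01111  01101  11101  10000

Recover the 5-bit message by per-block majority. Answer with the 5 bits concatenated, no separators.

Block 1 (01010): 2 ones → 0
Block 2 (01111): 4 ones → 1
Block 3 (01101): 3 ones → 1
Block 4 (11101): 4 ones → 1
Block 5 (10000): 1 one → 0

01110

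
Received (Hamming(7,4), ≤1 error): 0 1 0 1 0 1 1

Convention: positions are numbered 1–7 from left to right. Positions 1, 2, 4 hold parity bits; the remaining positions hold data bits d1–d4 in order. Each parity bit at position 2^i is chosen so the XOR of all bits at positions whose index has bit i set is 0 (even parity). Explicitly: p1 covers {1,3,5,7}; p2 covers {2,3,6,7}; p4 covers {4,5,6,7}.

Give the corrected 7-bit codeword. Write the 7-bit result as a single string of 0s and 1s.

0101010

s1 (pos 1,3,5,7): 0⊕0⊕0⊕1 = 1
s2 (pos 2,3,6,7): 1⊕0⊕1⊕1 = 1
s4 (pos 4,5,6,7): 1⊕0⊕1⊕1 = 1
Syndrome s4…s1 = 111 → error at position 7.
Flip position 7: 0101011 → 0101010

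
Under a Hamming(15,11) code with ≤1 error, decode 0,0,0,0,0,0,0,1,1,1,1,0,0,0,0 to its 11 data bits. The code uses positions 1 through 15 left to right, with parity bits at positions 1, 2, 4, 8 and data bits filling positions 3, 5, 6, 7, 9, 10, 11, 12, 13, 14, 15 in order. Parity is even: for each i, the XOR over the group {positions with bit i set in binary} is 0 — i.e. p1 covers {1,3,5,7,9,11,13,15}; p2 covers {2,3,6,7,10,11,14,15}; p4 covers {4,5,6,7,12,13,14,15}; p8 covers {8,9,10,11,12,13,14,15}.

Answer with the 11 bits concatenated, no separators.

00001110000

s1 (pos 1,3,5,7,9,11,13,15): 0⊕0⊕0⊕0⊕1⊕1⊕0⊕0 = 0
s2 (pos 2,3,6,7,10,11,14,15): 0⊕0⊕0⊕0⊕1⊕1⊕0⊕0 = 0
s4 (pos 4,5,6,7,12,13,14,15): 0⊕0⊕0⊕0⊕0⊕0⊕0⊕0 = 0
s8 (pos 8,9,10,11,12,13,14,15): 1⊕1⊕1⊕1⊕0⊕0⊕0⊕0 = 0
Syndrome s8…s1 = 0000 → no error.
Read data bits from positions 3,5,6,7,9,10,11,12,13,14,15: 00001110000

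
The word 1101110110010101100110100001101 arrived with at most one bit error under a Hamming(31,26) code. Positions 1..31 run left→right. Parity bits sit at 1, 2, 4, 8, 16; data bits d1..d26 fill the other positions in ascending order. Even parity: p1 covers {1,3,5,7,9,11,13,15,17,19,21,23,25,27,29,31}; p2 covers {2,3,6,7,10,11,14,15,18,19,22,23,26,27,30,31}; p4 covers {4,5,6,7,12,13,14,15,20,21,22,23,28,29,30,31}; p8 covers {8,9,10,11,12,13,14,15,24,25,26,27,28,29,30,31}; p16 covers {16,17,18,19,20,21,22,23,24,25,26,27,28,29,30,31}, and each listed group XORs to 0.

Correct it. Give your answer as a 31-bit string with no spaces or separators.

s1 (pos 1,3,5,7,9,11,13,15,17,19,21,23,25,27,29,31): 1⊕0⊕1⊕0⊕1⊕0⊕0⊕0⊕1⊕0⊕1⊕1⊕0⊕0⊕1⊕1 = 0
s2 (pos 2,3,6,7,10,11,14,15,18,19,22,23,26,27,30,31): 1⊕0⊕1⊕0⊕0⊕0⊕1⊕0⊕0⊕0⊕0⊕1⊕0⊕0⊕0⊕1 = 1
s4 (pos 4,5,6,7,12,13,14,15,20,21,22,23,28,29,30,31): 1⊕1⊕1⊕0⊕1⊕0⊕1⊕0⊕1⊕1⊕0⊕1⊕1⊕1⊕0⊕1 = 1
s8 (pos 8,9,10,11,12,13,14,15,24,25,26,27,28,29,30,31): 1⊕1⊕0⊕0⊕1⊕0⊕1⊕0⊕0⊕0⊕0⊕0⊕1⊕1⊕0⊕1 = 1
s16 (pos 16,17,18,19,20,21,22,23,24,25,26,27,28,29,30,31): 1⊕1⊕0⊕0⊕1⊕1⊕0⊕1⊕0⊕0⊕0⊕0⊕1⊕1⊕0⊕1 = 0
Syndrome s16…s1 = 01110 → error at position 14.
Flip position 14: 1101110110010101100110100001101 → 1101110110010001100110100001101

1101110110010001100110100001101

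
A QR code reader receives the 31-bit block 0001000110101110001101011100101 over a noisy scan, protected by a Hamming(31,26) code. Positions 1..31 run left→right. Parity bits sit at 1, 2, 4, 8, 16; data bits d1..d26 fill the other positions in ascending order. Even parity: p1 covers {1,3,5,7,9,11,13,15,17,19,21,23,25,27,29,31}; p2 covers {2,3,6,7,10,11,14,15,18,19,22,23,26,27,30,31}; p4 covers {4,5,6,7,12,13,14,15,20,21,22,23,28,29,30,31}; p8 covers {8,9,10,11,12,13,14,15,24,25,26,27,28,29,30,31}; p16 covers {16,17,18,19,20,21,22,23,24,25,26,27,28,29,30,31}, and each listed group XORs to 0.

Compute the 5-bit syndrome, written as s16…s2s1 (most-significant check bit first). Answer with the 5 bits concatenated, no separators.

01010

s1 (pos 1,3,5,7,9,11,13,15,17,19,21,23,25,27,29,31): 0⊕0⊕0⊕0⊕1⊕1⊕1⊕1⊕0⊕1⊕0⊕0⊕1⊕0⊕1⊕1 = 0
s2 (pos 2,3,6,7,10,11,14,15,18,19,22,23,26,27,30,31): 0⊕0⊕0⊕0⊕0⊕1⊕1⊕1⊕0⊕1⊕1⊕0⊕1⊕0⊕0⊕1 = 1
s4 (pos 4,5,6,7,12,13,14,15,20,21,22,23,28,29,30,31): 1⊕0⊕0⊕0⊕0⊕1⊕1⊕1⊕1⊕0⊕1⊕0⊕0⊕1⊕0⊕1 = 0
s8 (pos 8,9,10,11,12,13,14,15,24,25,26,27,28,29,30,31): 1⊕1⊕0⊕1⊕0⊕1⊕1⊕1⊕1⊕1⊕1⊕0⊕0⊕1⊕0⊕1 = 1
s16 (pos 16,17,18,19,20,21,22,23,24,25,26,27,28,29,30,31): 0⊕0⊕0⊕1⊕1⊕0⊕1⊕0⊕1⊕1⊕1⊕0⊕0⊕1⊕0⊕1 = 0
Syndrome s16…s1 = 01010 → error at position 10.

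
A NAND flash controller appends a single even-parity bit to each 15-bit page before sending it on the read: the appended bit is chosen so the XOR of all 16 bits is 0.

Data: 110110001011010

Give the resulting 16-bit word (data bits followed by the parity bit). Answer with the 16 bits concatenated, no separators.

1101100010110100

XOR of the 15 data bits: 1⊕1⊕0⊕1⊕1⊕0⊕0⊕0⊕1⊕0⊕1⊕1⊕0⊕1⊕0 = 0
Parity bit = 0 (so all 16 bits XOR to 0).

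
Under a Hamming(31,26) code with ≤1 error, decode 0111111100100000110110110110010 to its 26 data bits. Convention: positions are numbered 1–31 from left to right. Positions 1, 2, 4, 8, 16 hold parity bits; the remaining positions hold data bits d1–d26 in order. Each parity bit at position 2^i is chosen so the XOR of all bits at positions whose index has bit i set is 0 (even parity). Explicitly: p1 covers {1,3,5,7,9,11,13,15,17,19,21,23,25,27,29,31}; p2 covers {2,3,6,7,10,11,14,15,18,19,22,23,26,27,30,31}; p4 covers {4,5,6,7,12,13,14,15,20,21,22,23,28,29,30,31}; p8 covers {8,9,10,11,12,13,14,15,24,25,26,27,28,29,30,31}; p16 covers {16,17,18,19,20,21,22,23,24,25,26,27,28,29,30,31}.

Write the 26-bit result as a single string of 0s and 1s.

11110010000110110110110010

s1 (pos 1,3,5,7,9,11,13,15,17,19,21,23,25,27,29,31): 0⊕1⊕1⊕1⊕0⊕1⊕0⊕0⊕1⊕0⊕1⊕1⊕0⊕1⊕0⊕0 = 0
s2 (pos 2,3,6,7,10,11,14,15,18,19,22,23,26,27,30,31): 1⊕1⊕1⊕1⊕0⊕1⊕0⊕0⊕1⊕0⊕0⊕1⊕1⊕1⊕1⊕0 = 0
s4 (pos 4,5,6,7,12,13,14,15,20,21,22,23,28,29,30,31): 1⊕1⊕1⊕1⊕0⊕0⊕0⊕0⊕1⊕1⊕0⊕1⊕0⊕0⊕1⊕0 = 0
s8 (pos 8,9,10,11,12,13,14,15,24,25,26,27,28,29,30,31): 1⊕0⊕0⊕1⊕0⊕0⊕0⊕0⊕1⊕0⊕1⊕1⊕0⊕0⊕1⊕0 = 0
s16 (pos 16,17,18,19,20,21,22,23,24,25,26,27,28,29,30,31): 0⊕1⊕1⊕0⊕1⊕1⊕0⊕1⊕1⊕0⊕1⊕1⊕0⊕0⊕1⊕0 = 1
Syndrome s16…s1 = 10000 → error at position 16.
Flip position 16: 0111111100100000110110110110010 → 0111111100100001110110110110010
Read data bits from positions 3,5,6,7,9,10,11,12,13,14,15,17,18,19,20,21,22,23,24,25,26,27,28,29,30,31: 11110010000110110110110010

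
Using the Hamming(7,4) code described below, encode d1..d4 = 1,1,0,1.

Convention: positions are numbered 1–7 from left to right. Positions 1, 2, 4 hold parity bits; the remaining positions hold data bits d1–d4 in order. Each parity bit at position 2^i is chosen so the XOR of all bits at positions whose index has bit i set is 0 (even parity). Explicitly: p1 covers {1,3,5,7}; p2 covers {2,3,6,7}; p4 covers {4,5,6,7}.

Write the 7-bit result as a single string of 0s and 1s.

Place data at non-parity positions: p1 p2 1 p4 1 0 1
p1 (pos 1,3,5,7): XOR of data positions = 1⊕1⊕1 = 1
p2 (pos 2,3,6,7): XOR of data positions = 1⊕0⊕1 = 0
p4 (pos 4,5,6,7): XOR of data positions = 1⊕0⊕1 = 0
Codeword: 1010101

1010101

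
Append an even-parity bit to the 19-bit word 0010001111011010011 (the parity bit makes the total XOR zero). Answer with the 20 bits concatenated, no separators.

XOR of the 19 data bits: 0⊕0⊕1⊕0⊕0⊕0⊕1⊕1⊕1⊕1⊕0⊕1⊕1⊕0⊕1⊕0⊕0⊕1⊕1 = 0
Parity bit = 0 (so all 20 bits XOR to 0).

00100011110110100110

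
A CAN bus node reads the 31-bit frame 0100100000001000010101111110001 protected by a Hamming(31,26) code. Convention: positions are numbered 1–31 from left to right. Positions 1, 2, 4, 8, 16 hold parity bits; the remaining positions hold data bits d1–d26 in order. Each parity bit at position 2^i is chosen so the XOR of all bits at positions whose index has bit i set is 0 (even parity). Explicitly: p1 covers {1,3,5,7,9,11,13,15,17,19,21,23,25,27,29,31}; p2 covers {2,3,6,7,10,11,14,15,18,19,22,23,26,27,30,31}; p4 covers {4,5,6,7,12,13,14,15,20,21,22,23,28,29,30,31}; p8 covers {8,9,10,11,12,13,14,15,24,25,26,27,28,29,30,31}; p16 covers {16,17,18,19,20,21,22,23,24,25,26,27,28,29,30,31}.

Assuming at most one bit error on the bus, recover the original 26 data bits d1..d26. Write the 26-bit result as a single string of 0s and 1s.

01000000100000101111110001

s1 (pos 1,3,5,7,9,11,13,15,17,19,21,23,25,27,29,31): 0⊕0⊕1⊕0⊕0⊕0⊕1⊕0⊕0⊕0⊕0⊕1⊕1⊕1⊕0⊕1 = 0
s2 (pos 2,3,6,7,10,11,14,15,18,19,22,23,26,27,30,31): 1⊕0⊕0⊕0⊕0⊕0⊕0⊕0⊕1⊕0⊕1⊕1⊕1⊕1⊕0⊕1 = 1
s4 (pos 4,5,6,7,12,13,14,15,20,21,22,23,28,29,30,31): 0⊕1⊕0⊕0⊕0⊕1⊕0⊕0⊕1⊕0⊕1⊕1⊕0⊕0⊕0⊕1 = 0
s8 (pos 8,9,10,11,12,13,14,15,24,25,26,27,28,29,30,31): 0⊕0⊕0⊕0⊕0⊕1⊕0⊕0⊕1⊕1⊕1⊕1⊕0⊕0⊕0⊕1 = 0
s16 (pos 16,17,18,19,20,21,22,23,24,25,26,27,28,29,30,31): 0⊕0⊕1⊕0⊕1⊕0⊕1⊕1⊕1⊕1⊕1⊕1⊕0⊕0⊕0⊕1 = 1
Syndrome s16…s1 = 10010 → error at position 18.
Flip position 18: 0100100000001000010101111110001 → 0100100000001000000101111110001
Read data bits from positions 3,5,6,7,9,10,11,12,13,14,15,17,18,19,20,21,22,23,24,25,26,27,28,29,30,31: 01000000100000101111110001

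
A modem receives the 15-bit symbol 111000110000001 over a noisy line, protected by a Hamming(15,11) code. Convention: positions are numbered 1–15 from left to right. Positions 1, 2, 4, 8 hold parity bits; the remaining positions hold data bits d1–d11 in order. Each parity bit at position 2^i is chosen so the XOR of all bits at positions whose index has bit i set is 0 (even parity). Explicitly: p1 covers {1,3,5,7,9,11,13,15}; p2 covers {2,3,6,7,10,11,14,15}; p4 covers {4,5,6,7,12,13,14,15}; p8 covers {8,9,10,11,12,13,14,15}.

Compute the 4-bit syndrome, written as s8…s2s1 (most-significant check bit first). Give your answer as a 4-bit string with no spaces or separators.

0000

s1 (pos 1,3,5,7,9,11,13,15): 1⊕1⊕0⊕1⊕0⊕0⊕0⊕1 = 0
s2 (pos 2,3,6,7,10,11,14,15): 1⊕1⊕0⊕1⊕0⊕0⊕0⊕1 = 0
s4 (pos 4,5,6,7,12,13,14,15): 0⊕0⊕0⊕1⊕0⊕0⊕0⊕1 = 0
s8 (pos 8,9,10,11,12,13,14,15): 1⊕0⊕0⊕0⊕0⊕0⊕0⊕1 = 0
Syndrome s8…s1 = 0000 → no error.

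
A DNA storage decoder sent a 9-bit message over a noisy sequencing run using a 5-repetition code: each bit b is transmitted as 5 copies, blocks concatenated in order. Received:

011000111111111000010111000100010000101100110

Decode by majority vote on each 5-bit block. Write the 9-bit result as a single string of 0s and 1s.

011010010

Block 1 (01100): 2 ones → 0
Block 2 (01111): 4 ones → 1
Block 3 (11111): 5 ones → 1
Block 4 (00001): 1 one → 0
Block 5 (01110): 3 ones → 1
Block 6 (00100): 1 one → 0
Block 7 (01000): 1 one → 0
Block 8 (01011): 3 ones → 1
Block 9 (00110): 2 ones → 0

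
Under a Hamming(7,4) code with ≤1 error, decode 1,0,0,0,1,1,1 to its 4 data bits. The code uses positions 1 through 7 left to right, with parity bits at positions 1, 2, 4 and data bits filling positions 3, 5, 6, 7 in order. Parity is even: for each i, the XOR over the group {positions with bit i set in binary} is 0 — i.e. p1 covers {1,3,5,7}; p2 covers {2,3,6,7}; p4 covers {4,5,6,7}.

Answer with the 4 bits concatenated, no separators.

s1 (pos 1,3,5,7): 1⊕0⊕1⊕1 = 1
s2 (pos 2,3,6,7): 0⊕0⊕1⊕1 = 0
s4 (pos 4,5,6,7): 0⊕1⊕1⊕1 = 1
Syndrome s4…s1 = 101 → error at position 5.
Flip position 5: 1000111 → 1000011
Read data bits from positions 3,5,6,7: 0011

0011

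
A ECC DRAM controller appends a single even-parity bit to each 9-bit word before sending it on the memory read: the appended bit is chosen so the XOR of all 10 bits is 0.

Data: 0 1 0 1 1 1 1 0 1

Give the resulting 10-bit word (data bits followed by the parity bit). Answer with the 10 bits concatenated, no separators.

XOR of the 9 data bits: 0⊕1⊕0⊕1⊕1⊕1⊕1⊕0⊕1 = 0
Parity bit = 0 (so all 10 bits XOR to 0).

0101111010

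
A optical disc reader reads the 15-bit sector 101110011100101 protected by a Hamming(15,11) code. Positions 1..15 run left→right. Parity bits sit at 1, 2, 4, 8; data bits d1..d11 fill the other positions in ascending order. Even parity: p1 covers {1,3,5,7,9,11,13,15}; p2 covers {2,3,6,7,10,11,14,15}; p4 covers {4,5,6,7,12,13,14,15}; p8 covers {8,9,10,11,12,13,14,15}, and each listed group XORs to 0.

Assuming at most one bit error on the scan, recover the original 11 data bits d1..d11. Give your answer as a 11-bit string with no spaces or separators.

s1 (pos 1,3,5,7,9,11,13,15): 1⊕1⊕1⊕0⊕1⊕0⊕1⊕1 = 0
s2 (pos 2,3,6,7,10,11,14,15): 0⊕1⊕0⊕0⊕1⊕0⊕0⊕1 = 1
s4 (pos 4,5,6,7,12,13,14,15): 1⊕1⊕0⊕0⊕0⊕1⊕0⊕1 = 0
s8 (pos 8,9,10,11,12,13,14,15): 1⊕1⊕1⊕0⊕0⊕1⊕0⊕1 = 1
Syndrome s8…s1 = 1010 → error at position 10.
Flip position 10: 101110011100101 → 101110011000101
Read data bits from positions 3,5,6,7,9,10,11,12,13,14,15: 11001000101

11001000101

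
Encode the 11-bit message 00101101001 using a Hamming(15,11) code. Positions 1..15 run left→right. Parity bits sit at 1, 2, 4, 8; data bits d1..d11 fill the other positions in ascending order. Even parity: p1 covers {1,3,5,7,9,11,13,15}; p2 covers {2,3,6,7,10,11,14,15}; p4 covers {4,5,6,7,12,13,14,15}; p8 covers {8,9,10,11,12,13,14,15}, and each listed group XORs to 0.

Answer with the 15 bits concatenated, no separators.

010101001101001

Place data at non-parity positions: p1 p2 0 p4 0 1 0 p8 1 1 0 1 0 0 1
p1 (pos 1,3,5,7,9,11,13,15): XOR of data positions = 0⊕0⊕0⊕1⊕0⊕0⊕1 = 0
p2 (pos 2,3,6,7,10,11,14,15): XOR of data positions = 0⊕1⊕0⊕1⊕0⊕0⊕1 = 1
p4 (pos 4,5,6,7,12,13,14,15): XOR of data positions = 0⊕1⊕0⊕1⊕0⊕0⊕1 = 1
p8 (pos 8,9,10,11,12,13,14,15): XOR of data positions = 1⊕1⊕0⊕1⊕0⊕0⊕1 = 0
Codeword: 010101001101001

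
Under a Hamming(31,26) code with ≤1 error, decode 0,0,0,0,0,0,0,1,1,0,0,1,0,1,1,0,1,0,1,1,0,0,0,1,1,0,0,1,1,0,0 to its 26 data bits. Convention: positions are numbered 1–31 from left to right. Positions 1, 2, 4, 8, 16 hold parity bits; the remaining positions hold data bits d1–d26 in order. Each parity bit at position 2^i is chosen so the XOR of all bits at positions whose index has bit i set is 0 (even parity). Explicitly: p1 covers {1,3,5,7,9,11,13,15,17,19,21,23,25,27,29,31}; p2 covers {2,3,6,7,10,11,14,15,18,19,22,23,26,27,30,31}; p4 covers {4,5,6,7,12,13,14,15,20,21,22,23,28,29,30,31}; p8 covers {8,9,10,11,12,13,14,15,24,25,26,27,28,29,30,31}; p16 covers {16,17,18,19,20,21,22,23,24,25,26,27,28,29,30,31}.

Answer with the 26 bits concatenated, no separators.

00001001011101100011101100

s1 (pos 1,3,5,7,9,11,13,15,17,19,21,23,25,27,29,31): 0⊕0⊕0⊕0⊕1⊕0⊕0⊕1⊕1⊕1⊕0⊕0⊕1⊕0⊕1⊕0 = 0
s2 (pos 2,3,6,7,10,11,14,15,18,19,22,23,26,27,30,31): 0⊕0⊕0⊕0⊕0⊕0⊕1⊕1⊕0⊕1⊕0⊕0⊕0⊕0⊕0⊕0 = 1
s4 (pos 4,5,6,7,12,13,14,15,20,21,22,23,28,29,30,31): 0⊕0⊕0⊕0⊕1⊕0⊕1⊕1⊕1⊕0⊕0⊕0⊕1⊕1⊕0⊕0 = 0
s8 (pos 8,9,10,11,12,13,14,15,24,25,26,27,28,29,30,31): 1⊕1⊕0⊕0⊕1⊕0⊕1⊕1⊕1⊕1⊕0⊕0⊕1⊕1⊕0⊕0 = 1
s16 (pos 16,17,18,19,20,21,22,23,24,25,26,27,28,29,30,31): 0⊕1⊕0⊕1⊕1⊕0⊕0⊕0⊕1⊕1⊕0⊕0⊕1⊕1⊕0⊕0 = 1
Syndrome s16…s1 = 11010 → error at position 26.
Flip position 26: 0000000110010110101100011001100 → 0000000110010110101100011101100
Read data bits from positions 3,5,6,7,9,10,11,12,13,14,15,17,18,19,20,21,22,23,24,25,26,27,28,29,30,31: 00001001011101100011101100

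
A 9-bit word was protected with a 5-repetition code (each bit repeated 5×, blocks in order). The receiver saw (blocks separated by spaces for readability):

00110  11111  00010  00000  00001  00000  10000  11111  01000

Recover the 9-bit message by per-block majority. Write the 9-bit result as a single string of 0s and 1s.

010000010

Block 1 (00110): 2 ones → 0
Block 2 (11111): 5 ones → 1
Block 3 (00010): 1 one → 0
Block 4 (00000): 0 ones → 0
Block 5 (00001): 1 one → 0
Block 6 (00000): 0 ones → 0
Block 7 (10000): 1 one → 0
Block 8 (11111): 5 ones → 1
Block 9 (01000): 1 one → 0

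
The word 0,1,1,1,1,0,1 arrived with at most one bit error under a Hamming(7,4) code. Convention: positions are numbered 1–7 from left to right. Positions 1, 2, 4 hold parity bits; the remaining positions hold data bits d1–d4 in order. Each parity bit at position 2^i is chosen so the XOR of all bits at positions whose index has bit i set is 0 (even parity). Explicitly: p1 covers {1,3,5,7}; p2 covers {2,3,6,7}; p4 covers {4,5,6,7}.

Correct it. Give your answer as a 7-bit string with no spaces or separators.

s1 (pos 1,3,5,7): 0⊕1⊕1⊕1 = 1
s2 (pos 2,3,6,7): 1⊕1⊕0⊕1 = 1
s4 (pos 4,5,6,7): 1⊕1⊕0⊕1 = 1
Syndrome s4…s1 = 111 → error at position 7.
Flip position 7: 0111101 → 0111100

0111100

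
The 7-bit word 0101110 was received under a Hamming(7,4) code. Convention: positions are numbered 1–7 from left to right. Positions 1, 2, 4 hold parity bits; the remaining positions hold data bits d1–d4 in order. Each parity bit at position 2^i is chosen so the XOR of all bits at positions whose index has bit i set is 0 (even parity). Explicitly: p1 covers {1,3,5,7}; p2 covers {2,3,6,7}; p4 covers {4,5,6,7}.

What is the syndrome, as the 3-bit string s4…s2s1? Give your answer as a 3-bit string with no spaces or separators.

s1 (pos 1,3,5,7): 0⊕0⊕1⊕0 = 1
s2 (pos 2,3,6,7): 1⊕0⊕1⊕0 = 0
s4 (pos 4,5,6,7): 1⊕1⊕1⊕0 = 1
Syndrome s4…s1 = 101 → error at position 5.

101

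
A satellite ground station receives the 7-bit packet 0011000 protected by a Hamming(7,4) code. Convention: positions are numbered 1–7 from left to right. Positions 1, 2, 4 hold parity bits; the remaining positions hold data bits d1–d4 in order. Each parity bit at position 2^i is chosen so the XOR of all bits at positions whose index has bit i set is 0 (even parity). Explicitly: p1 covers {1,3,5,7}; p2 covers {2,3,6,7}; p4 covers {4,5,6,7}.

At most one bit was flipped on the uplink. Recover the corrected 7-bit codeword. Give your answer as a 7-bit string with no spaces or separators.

0011001

s1 (pos 1,3,5,7): 0⊕1⊕0⊕0 = 1
s2 (pos 2,3,6,7): 0⊕1⊕0⊕0 = 1
s4 (pos 4,5,6,7): 1⊕0⊕0⊕0 = 1
Syndrome s4…s1 = 111 → error at position 7.
Flip position 7: 0011000 → 0011001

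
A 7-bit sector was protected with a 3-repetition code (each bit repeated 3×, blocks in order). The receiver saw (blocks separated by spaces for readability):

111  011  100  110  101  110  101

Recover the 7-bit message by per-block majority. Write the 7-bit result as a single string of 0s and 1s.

Block 1 (111): 3 ones → 1
Block 2 (011): 2 ones → 1
Block 3 (100): 1 one → 0
Block 4 (110): 2 ones → 1
Block 5 (101): 2 ones → 1
Block 6 (110): 2 ones → 1
Block 7 (101): 2 ones → 1

1101111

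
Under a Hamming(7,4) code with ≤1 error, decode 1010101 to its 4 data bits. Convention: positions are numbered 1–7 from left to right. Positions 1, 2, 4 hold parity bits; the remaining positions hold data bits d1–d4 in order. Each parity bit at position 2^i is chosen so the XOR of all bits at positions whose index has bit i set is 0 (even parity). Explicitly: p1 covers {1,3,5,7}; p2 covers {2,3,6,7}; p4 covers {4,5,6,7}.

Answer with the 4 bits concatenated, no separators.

1101

s1 (pos 1,3,5,7): 1⊕1⊕1⊕1 = 0
s2 (pos 2,3,6,7): 0⊕1⊕0⊕1 = 0
s4 (pos 4,5,6,7): 0⊕1⊕0⊕1 = 0
Syndrome s4…s1 = 000 → no error.
Read data bits from positions 3,5,6,7: 1101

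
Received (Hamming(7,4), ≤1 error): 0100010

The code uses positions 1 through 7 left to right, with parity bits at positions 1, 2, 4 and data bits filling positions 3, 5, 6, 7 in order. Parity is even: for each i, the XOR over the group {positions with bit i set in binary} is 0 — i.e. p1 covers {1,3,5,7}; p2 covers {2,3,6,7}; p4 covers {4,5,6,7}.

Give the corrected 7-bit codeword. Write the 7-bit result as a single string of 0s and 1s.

0101010

s1 (pos 1,3,5,7): 0⊕0⊕0⊕0 = 0
s2 (pos 2,3,6,7): 1⊕0⊕1⊕0 = 0
s4 (pos 4,5,6,7): 0⊕0⊕1⊕0 = 1
Syndrome s4…s1 = 100 → error at position 4.
Flip position 4: 0100010 → 0101010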